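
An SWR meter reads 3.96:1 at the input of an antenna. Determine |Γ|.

|Γ| = (S − 1)/(S + 1) = (3.96 − 1)/(3.96 + 1) = 2.96/4.96

|Γ| ≈ 0.597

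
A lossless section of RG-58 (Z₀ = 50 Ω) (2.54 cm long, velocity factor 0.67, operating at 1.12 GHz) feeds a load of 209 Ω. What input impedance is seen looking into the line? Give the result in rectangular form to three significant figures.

Z_in ≈ 19.1 − j36.9 Ω

λ = v/f = 0.67·c / 1.12 GHz = 0.179 m
βl = 2π·l/λ = 2π × 0.142 = 51°
tan(βl) = tan(51°) = 1.23
Z_in = Z_0·(Z_L + jZ_0·tanβl)/(Z_0 + jZ_L·tanβl)
     = 50·(209 + j61.6)/(50 + j258)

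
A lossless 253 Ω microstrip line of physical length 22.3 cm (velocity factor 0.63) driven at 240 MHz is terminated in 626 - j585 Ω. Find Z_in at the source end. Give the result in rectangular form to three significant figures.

Z_in ≈ 62.1 + j106 Ω

λ = v/f = 0.63·c / 240 MHz = 0.787 m
βl = 2π·l/λ = 2π × 0.283 = 102°
tan(βl) = tan(102°) = -4.73
Z_in = Z_0·(Z_L + jZ_0·tanβl)/(Z_0 + jZ_L·tanβl)
     = 253·(626 − j1780)/(-2510 − j2960)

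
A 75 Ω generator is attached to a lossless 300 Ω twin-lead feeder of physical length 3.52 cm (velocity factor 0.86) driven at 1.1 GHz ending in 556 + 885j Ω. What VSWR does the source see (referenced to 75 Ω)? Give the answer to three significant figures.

λ = v/f = 0.86·c / 1.1 GHz = 0.235 m
βl = 2π·l/λ = 2π × 0.15 = 54°
tan(βl) = 1.38
Z_in = Z_0·(Z_L + jZ_0·tanβl)/(Z_0 + jZ_L·tanβl) = 101 − j339 Ω
Γ_s = (Z_in − Z_s)/(Z_in + Z_s) = (26.3 − j339)/(176 − j339), |Γ_s| = 0.89
VSWR = (1 + |Γ_s|)/(1 − |Γ_s|)

VSWR ≈ 17.2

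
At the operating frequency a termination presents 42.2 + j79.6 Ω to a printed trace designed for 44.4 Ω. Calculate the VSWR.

Γ = (Z_L − Z_0)/(Z_L + Z_0) = (-2.2 + j79.6)/(86.6 + j79.6)
|Γ| = 79.6/118 = 0.677
VSWR = (1 + |Γ|)/(1 − |Γ|) = 1.68/0.323

VSWR ≈ 5.19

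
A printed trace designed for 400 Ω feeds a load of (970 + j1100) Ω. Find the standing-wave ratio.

VSWR ≈ 5.78

Γ = (Z_L − Z_0)/(Z_L + Z_0) = (570 + j1100)/(1370 + j1100)
|Γ| = 1240/1760 = 0.705
VSWR = (1 + |Γ|)/(1 − |Γ|) = 1.71/0.295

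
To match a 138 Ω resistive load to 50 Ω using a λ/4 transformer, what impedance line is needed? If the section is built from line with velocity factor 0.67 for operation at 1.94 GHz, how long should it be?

Z_qwt ≈ 83.1 Ω; length ≈ 2.59 cm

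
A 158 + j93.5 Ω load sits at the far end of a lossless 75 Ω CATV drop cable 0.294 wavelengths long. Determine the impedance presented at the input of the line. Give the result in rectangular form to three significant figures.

βl = 2π × 0.294 = 106°
tan(βl) = tan(106°) = -3.52
Z_in = Z_0·(Z_L + jZ_0·tanβl)/(Z_0 + jZ_L·tanβl)
     = 75·(158 − j171)/(405 − j557)

Z_in ≈ 25.2 + j2.99 Ω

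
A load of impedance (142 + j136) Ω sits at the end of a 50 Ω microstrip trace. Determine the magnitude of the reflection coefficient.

Γ = (Z_L − Z_0)/(Z_L + Z_0) = (92 + j136)/(192 + j136)
|Γ| = 164/235

|Γ| ≈ 0.698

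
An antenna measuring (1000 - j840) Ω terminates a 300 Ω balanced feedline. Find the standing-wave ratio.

Γ = (Z_L − Z_0)/(Z_L + Z_0) = (700 − j840)/(1300 − j840)
|Γ| = 1090/1550 = 0.706
VSWR = (1 + |Γ|)/(1 − |Γ|) = 1.71/0.294

VSWR ≈ 5.81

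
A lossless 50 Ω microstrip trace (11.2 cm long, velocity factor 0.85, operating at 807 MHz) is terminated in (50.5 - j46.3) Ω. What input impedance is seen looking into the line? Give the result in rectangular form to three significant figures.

λ = v/f = 0.85·c / 807 MHz = 0.316 m
βl = 2π·l/λ = 2π × 0.354 = 128°
tan(βl) = tan(128°) = -1.3
Z_in = Z_0·(Z_L + jZ_0·tanβl)/(Z_0 + jZ_L·tanβl)
     = 50·(50.5 − j111)/(-10.1 − j65.6)

Z_in ≈ 77 + j50.4 Ω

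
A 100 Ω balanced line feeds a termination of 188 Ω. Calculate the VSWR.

VSWR ≈ 1.88

For a purely resistive load, VSWR = R_L/Z_0 or Z_0/R_L (whichever > 1) = 188/100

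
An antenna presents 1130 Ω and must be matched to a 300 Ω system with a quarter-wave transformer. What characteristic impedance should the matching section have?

Z_qwt = √(Z_0·R_L) = √(300 × 1130) = √339000

Z_qwt ≈ 582 Ω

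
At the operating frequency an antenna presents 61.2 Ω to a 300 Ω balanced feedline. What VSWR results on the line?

Γ = (61.2 − 300)/(61.2 + 300) = -0.661
VSWR = (1 + 0.661)/(1 − 0.661)

VSWR ≈ 4.9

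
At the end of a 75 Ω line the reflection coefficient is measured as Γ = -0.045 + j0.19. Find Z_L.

Z_L = Z_0·(1 + Γ)/(1 − Γ) = 75·(0.955 + j0.19)/(1.04 − j0.19)

Z_L ≈ 63.9 + j25.3 Ω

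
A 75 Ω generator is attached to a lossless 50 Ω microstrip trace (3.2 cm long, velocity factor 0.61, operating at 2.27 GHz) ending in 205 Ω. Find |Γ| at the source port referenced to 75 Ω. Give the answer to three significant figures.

λ = v/f = 0.61·c / 2.27 GHz = 0.0806 m
βl = 2π·l/λ = 2π × 0.397 = 143°
tan(βl) = -0.756
Z_in = Z_0·(Z_L + jZ_0·tanβl)/(Z_0 + jZ_L·tanβl) = 30.4 + j56.3 Ω
Γ_s = (Z_in − Z_s)/(Z_in + Z_s) = (-44.6 + j56.3)/(105 + j56.3), |Γ_s| = 0.602

|Γ| ≈ 0.602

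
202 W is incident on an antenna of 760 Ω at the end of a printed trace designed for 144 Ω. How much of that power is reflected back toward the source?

P_reflected ≈ 93.8 W

Γ = (760 − 144)/(760 + 144) = 0.681
|Γ|² = 0.464
P_refl = |Γ|²·P_inc = 93.8 W, P_del = (1 − |Γ|²)·P_inc = 108 W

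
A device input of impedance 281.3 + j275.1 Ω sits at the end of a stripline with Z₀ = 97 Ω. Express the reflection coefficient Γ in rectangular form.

Γ = (Z_L − Z_0)/(Z_L + Z_0) = (184.3 + j275.1)/(378.3 + j275.1)

Γ ≈ 0.665 + j0.244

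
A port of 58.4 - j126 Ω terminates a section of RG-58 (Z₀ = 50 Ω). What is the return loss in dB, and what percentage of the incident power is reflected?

RL ≈ 2.39 dB; 57.7% of incident power reflected

Γ = (8.4 − j126)/(108.4 − j126), |Γ| = 0.76
RL = −20·log₁₀(0.76) = 2.39 dB
P_refl/P_inc = |Γ|² = 0.577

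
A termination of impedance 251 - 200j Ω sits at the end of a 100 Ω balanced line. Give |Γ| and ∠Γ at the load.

Γ ≈ 0.62 ∠ -23.3°

Γ = (Z_L − Z_0)/(Z_L + Z_0) = (151 − j200)/(351 − j200)
|Γ| = 251/404 = 0.62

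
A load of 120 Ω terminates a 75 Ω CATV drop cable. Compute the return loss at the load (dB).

RL ≈ 12.7 dB

Γ = (120 − 75)/(120 + 75) = 0.231
RL = −20·log₁₀|Γ| = −20·log₁₀(0.231)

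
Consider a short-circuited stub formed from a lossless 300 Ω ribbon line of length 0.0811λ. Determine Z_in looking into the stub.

Z_in ≈ +j168 Ω

βl = 2π × 0.0811 = 29.2°
tan(βl) = 0.559
For a short-circuited stub, Z_in = jZ_0·tan(βl)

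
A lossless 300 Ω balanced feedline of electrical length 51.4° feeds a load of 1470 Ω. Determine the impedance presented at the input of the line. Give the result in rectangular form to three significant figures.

Z_in ≈ 97.6 − j224 Ω

tan(βl) = tan(51.4°) = 1.25
Z_in = Z_0·(Z_L + jZ_0·tanβl)/(Z_0 + jZ_L·tanβl)
     = 300·(1470 + j376)/(300 + j1840)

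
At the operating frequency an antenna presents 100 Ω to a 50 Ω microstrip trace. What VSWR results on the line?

Γ = (100 − 50)/(100 + 50) = 0.333
VSWR = (1 + 0.333)/(1 − 0.333)

VSWR ≈ 2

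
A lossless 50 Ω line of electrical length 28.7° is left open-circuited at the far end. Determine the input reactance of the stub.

X_in ≈ -91.3 Ω (capacitive)

tan(βl) = 0.547
For an open-circuited stub, Z_in = −jZ_0·cot(βl) = −jZ_0/tan(βl)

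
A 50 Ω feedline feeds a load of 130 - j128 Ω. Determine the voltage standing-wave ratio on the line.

VSWR ≈ 5.32

Γ = (Z_L − Z_0)/(Z_L + Z_0) = (80 − j128)/(180 − j128)
|Γ| = 151/221 = 0.683
VSWR = (1 + |Γ|)/(1 − |Γ|) = 1.68/0.317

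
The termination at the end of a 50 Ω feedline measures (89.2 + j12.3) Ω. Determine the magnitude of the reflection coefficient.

Γ = (Z_L − Z_0)/(Z_L + Z_0) = (39.2 + j12.3)/(139.2 + j12.3)
|Γ| = 41.1/140

|Γ| ≈ 0.294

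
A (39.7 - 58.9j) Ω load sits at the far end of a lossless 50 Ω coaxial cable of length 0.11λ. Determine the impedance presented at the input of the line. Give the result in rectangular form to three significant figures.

Z_in ≈ 15.4 − j14 Ω

βl = 2π × 0.11 = 39.6°
tan(βl) = tan(39.6°) = 0.827
Z_in = Z_0·(Z_L + jZ_0·tanβl)/(Z_0 + jZ_L·tanβl)
     = 50·(39.7 − j17.5)/(98.7 + j32.8)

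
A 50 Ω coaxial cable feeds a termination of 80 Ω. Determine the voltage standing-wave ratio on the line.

VSWR ≈ 1.6

For a purely resistive load, VSWR = R_L/Z_0 or Z_0/R_L (whichever > 1) = 80/50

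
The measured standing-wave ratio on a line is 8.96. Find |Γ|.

|Γ| = (S − 1)/(S + 1) = (8.96 − 1)/(8.96 + 1) = 7.96/9.96

|Γ| ≈ 0.799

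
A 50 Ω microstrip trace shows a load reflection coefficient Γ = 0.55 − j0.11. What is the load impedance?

Z_L ≈ 160 − j51.3 Ω

Z_L = Z_0·(1 + Γ)/(1 − Γ) = 50·(1.55 − j0.11)/(0.45 + j0.11)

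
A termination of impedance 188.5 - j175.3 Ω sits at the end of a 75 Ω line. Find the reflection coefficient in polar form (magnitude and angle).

Γ ≈ 0.66 ∠ -23.4°

Γ = (Z_L − Z_0)/(Z_L + Z_0) = (113.5 − j175.3)/(263.5 − j175.3)
|Γ| = 209/316 = 0.66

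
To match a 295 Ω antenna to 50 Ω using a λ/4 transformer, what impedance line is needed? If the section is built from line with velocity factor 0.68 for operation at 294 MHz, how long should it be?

Z_qwt ≈ 121 Ω; length ≈ 17.3 cm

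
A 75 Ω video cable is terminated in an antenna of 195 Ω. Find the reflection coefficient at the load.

Γ = 0.444

Γ = (Z_L − Z_0)/(Z_L + Z_0) = (195 − 75)/(195 + 75) = 120/270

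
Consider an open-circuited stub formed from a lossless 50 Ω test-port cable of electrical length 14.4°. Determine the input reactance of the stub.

X_in ≈ -195 Ω (capacitive)

tan(βl) = 0.257
For an open-circuited stub, Z_in = −jZ_0·cot(βl) = −jZ_0/tan(βl)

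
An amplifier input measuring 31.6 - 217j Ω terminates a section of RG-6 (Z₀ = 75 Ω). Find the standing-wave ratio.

VSWR ≈ 22.6

Γ = (Z_L − Z_0)/(Z_L + Z_0) = (-43.4 − j217)/(106.6 − j217)
|Γ| = 221/242 = 0.915
VSWR = (1 + |Γ|)/(1 − |Γ|) = 1.92/0.0847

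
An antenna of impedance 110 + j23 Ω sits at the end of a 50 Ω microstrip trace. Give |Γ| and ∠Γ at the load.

Γ = (Z_L − Z_0)/(Z_L + Z_0) = (60 + j23)/(160 + j23)
|Γ| = 64.3/162 = 0.398

Γ ≈ 0.398 ∠ 12.8°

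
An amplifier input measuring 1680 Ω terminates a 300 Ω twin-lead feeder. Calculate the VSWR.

VSWR ≈ 5.6

For a purely resistive load, VSWR = R_L/Z_0 or Z_0/R_L (whichever > 1) = 1680/300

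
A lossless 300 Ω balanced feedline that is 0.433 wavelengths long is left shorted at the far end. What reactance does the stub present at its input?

βl = 2π × 0.433 = 156°
tan(βl) = -0.448
For a shorted stub, Z_in = jZ_0·tan(βl)

X_in ≈ -134 Ω (capacitive)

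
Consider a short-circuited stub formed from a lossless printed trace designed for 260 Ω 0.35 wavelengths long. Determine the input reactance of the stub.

βl = 2π × 0.35 = 126°
tan(βl) = -1.38
For a short-circuited stub, Z_in = jZ_0·tan(βl)

X_in ≈ -358 Ω (capacitive)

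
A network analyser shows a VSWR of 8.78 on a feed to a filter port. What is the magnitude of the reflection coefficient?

|Γ| = (S − 1)/(S + 1) = (8.78 − 1)/(8.78 + 1) = 7.78/9.78

|Γ| ≈ 0.796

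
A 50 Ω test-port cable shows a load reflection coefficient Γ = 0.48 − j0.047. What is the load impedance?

Z_L = Z_0·(1 + Γ)/(1 − Γ) = 50·(1.48 − j0.047)/(0.52 + j0.047)

Z_L ≈ 141 − j17.2 Ω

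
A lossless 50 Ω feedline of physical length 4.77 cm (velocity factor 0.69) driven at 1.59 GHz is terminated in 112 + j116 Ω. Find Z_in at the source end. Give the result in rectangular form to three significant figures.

Z_in ≈ 13.2 + j26 Ω

λ = v/f = 0.69·c / 1.59 GHz = 0.13 m
βl = 2π·l/λ = 2π × 0.366 = 132°
tan(βl) = tan(132°) = -1.11
Z_in = Z_0·(Z_L + jZ_0·tanβl)/(Z_0 + jZ_L·tanβl)
     = 50·(112 + j60.3)/(179 − j125)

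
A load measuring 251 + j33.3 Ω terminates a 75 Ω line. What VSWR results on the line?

Γ = (Z_L − Z_0)/(Z_L + Z_0) = (176 + j33.3)/(326 + j33.3)
|Γ| = 179/328 = 0.547
VSWR = (1 + |Γ|)/(1 − |Γ|) = 1.55/0.453

VSWR ≈ 3.41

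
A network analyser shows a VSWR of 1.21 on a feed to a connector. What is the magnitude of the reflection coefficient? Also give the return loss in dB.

|Γ| ≈ 0.095; return loss ≈ 20.4 dB

|Γ| = (S − 1)/(S + 1) = (1.21 − 1)/(1.21 + 1) = 0.21/2.21
RL = −20·log₁₀|Γ| = −20·log₁₀(0.095)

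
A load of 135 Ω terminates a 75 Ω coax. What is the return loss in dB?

Γ = (135 − 75)/(135 + 75) = 0.286
RL = −20·log₁₀|Γ| = −20·log₁₀(0.286)

RL ≈ 10.9 dB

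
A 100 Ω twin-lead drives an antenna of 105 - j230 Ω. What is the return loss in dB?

RL ≈ 2.54 dB

Γ = (5 − j230)/(205 − j230), |Γ| = 0.747
RL = −20·log₁₀|Γ| = −20·log₁₀(0.747)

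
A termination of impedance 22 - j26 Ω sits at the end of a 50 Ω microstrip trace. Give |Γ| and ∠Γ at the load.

Γ = (Z_L − Z_0)/(Z_L + Z_0) = (-28 − j26)/(72 − j26)
|Γ| = 38.2/76.6 = 0.499

Γ ≈ 0.499 ∠ -117°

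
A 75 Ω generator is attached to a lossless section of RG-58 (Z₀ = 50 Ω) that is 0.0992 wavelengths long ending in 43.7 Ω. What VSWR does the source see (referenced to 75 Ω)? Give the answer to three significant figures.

VSWR ≈ 1.6

βl = 2π × 0.0992 = 35.7°
tan(βl) = 0.719
Z_in = Z_0·(Z_L + jZ_0·tanβl)/(Z_0 + jZ_L·tanβl) = 47.5 + j6.09 Ω
Γ_s = (Z_in − Z_s)/(Z_in + Z_s) = (-27.5 + j6.09)/(123 + j6.09), |Γ_s| = 0.229
VSWR = (1 + |Γ_s|)/(1 − |Γ_s|)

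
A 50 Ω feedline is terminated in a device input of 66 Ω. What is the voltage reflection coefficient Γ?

Γ = 0.138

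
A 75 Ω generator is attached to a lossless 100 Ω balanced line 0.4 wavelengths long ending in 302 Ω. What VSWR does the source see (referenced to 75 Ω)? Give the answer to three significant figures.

VSWR ≈ 3.44

βl = 2π × 0.4 = 144°
tan(βl) = -0.727
Z_in = Z_0·(Z_L + jZ_0·tanβl)/(Z_0 + jZ_L·tanβl) = 79.4 + j101 Ω
Γ_s = (Z_in − Z_s)/(Z_in + Z_s) = (4.36 + j101)/(154 + j101), |Γ_s| = 0.55
VSWR = (1 + |Γ_s|)/(1 − |Γ_s|)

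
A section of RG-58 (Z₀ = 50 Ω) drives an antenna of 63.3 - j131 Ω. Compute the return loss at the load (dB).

RL ≈ 2.38 dB

Γ = (13.3 − j131)/(113.3 − j131), |Γ| = 0.76
RL = −20·log₁₀|Γ| = −20·log₁₀(0.76)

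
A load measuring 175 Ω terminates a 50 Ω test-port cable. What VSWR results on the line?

VSWR ≈ 3.5

For a purely resistive load, VSWR = R_L/Z_0 or Z_0/R_L (whichever > 1) = 175/50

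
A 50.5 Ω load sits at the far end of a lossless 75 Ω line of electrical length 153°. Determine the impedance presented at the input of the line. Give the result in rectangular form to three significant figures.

tan(βl) = tan(153°) = -0.51
Z_in = Z_0·(Z_L + jZ_0·tanβl)/(Z_0 + jZ_L·tanβl)
     = 75·(50.5 − j38.2)/(75 − j25.7)

Z_in ≈ 56.9 − j18.7 Ω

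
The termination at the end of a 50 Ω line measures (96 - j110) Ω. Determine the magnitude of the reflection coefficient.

Γ = (Z_L − Z_0)/(Z_L + Z_0) = (46 − j110)/(146 − j110)
|Γ| = 119/183

|Γ| ≈ 0.652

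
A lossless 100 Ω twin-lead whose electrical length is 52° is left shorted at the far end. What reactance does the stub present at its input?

tan(βl) = 1.28
For a shorted stub, Z_in = jZ_0·tan(βl)

X_in ≈ 128 Ω (inductive)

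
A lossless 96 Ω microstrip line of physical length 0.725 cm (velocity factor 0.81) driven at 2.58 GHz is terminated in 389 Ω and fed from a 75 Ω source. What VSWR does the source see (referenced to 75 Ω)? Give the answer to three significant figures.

VSWR ≈ 4.76

λ = v/f = 0.81·c / 2.58 GHz = 0.0942 m
βl = 2π·l/λ = 2π × 0.077 = 27.7°
tan(βl) = 0.525
Z_in = Z_0·(Z_L + jZ_0·tanβl)/(Z_0 + jZ_L·tanβl) = 89.8 − j141 Ω
Γ_s = (Z_in − Z_s)/(Z_in + Z_s) = (14.8 − j141)/(165 − j141), |Γ_s| = 0.653
VSWR = (1 + |Γ_s|)/(1 − |Γ_s|)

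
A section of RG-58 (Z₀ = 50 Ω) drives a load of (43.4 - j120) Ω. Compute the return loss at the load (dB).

Γ = (-6.6 − j120)/(93.4 − j120), |Γ| = 0.79
RL = −20·log₁₀|Γ| = −20·log₁₀(0.79)

RL ≈ 2.04 dB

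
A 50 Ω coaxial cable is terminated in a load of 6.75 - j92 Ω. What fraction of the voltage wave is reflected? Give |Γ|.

Γ = (Z_L − Z_0)/(Z_L + Z_0) = (-43.25 − j92)/(56.75 − j92)
|Γ| = 102/108

|Γ| ≈ 0.94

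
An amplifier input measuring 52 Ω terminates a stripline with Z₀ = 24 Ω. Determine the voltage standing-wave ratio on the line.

Γ = (52 − 24)/(52 + 24) = 0.368
VSWR = (1 + 0.368)/(1 − 0.368)

VSWR ≈ 2.17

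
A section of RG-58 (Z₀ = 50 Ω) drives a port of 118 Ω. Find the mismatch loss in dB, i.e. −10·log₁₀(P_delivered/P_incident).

Γ = (118 − 50)/(118 + 50) = 0.405
|Γ|² = 0.164, so P_del/P_inc = 1 − |Γ|² = 0.836
ML = −10·log₁₀(1 − |Γ|²)

mismatch loss ≈ 0.777 dB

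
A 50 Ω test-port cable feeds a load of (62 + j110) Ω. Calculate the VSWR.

VSWR ≈ 5.78

Γ = (Z_L − Z_0)/(Z_L + Z_0) = (12 + j110)/(112 + j110)
|Γ| = 111/157 = 0.705
VSWR = (1 + |Γ|)/(1 − |Γ|) = 1.7/0.295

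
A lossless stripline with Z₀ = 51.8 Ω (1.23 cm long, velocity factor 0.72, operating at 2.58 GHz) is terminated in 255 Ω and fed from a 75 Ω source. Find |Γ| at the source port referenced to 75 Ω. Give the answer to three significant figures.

λ = v/f = 0.72·c / 2.58 GHz = 0.0837 m
βl = 2π·l/λ = 2π × 0.147 = 52.9°
tan(βl) = 1.32
Z_in = Z_0·(Z_L + jZ_0·tanβl)/(Z_0 + jZ_L·tanβl) = 16.2 − j36.7 Ω
Γ_s = (Z_in − Z_s)/(Z_in + Z_s) = (-58.8 − j36.7)/(91.2 − j36.7), |Γ_s| = 0.706

|Γ| ≈ 0.706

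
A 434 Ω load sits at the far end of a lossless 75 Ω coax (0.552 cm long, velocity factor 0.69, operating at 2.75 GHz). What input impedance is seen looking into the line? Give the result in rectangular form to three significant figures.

λ = v/f = 0.69·c / 2.75 GHz = 0.0753 m
βl = 2π·l/λ = 2π × 0.0733 = 26.4°
tan(βl) = tan(26.4°) = 0.496
Z_in = Z_0·(Z_L + jZ_0·tanβl)/(Z_0 + jZ_L·tanβl)
     = 75·(434 + j37.2)/(75 + j215)

Z_in ≈ 58.5 − j131 Ω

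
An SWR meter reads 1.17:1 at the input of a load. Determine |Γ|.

|Γ| ≈ 0.0783

|Γ| = (S − 1)/(S + 1) = (1.17 − 1)/(1.17 + 1) = 0.17/2.17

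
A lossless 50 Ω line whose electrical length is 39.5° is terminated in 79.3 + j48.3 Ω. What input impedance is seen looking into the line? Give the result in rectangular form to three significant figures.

tan(βl) = tan(39.5°) = 0.824
Z_in = Z_0·(Z_L + jZ_0·tanβl)/(Z_0 + jZ_L·tanβl)
     = 50·(79.3 + j89.5)/(10.2 + j65.4)

Z_in ≈ 76.1 − j48.8 Ω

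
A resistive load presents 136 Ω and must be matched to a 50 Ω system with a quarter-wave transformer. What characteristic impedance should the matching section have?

Z_qwt ≈ 82.5 Ω

Z_qwt = √(Z_0·R_L) = √(50 × 136) = √6800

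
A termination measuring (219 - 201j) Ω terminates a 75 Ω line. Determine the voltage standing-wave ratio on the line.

VSWR ≈ 5.54

Γ = (Z_L − Z_0)/(Z_L + Z_0) = (144 − j201)/(294 − j201)
|Γ| = 247/356 = 0.694
VSWR = (1 + |Γ|)/(1 − |Γ|) = 1.69/0.306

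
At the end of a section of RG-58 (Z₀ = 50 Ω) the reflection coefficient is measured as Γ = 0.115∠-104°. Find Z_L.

Z_L ≈ 46.2 − j10.4 Ω

Z_L = Z_0·(1 + Γ)/(1 − Γ) = 50·(0.972 − j0.112)/(1.03 + j0.112)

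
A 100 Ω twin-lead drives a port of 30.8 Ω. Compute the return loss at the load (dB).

RL ≈ 5.53 dB

Γ = (30.8 − 100)/(30.8 + 100) = -0.529
RL = −20·log₁₀|Γ| = −20·log₁₀(0.529)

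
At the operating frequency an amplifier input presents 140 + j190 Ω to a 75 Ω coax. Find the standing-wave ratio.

VSWR ≈ 5.66

Γ = (Z_L − Z_0)/(Z_L + Z_0) = (65 + j190)/(215 + j190)
|Γ| = 201/287 = 0.7
VSWR = (1 + |Γ|)/(1 − |Γ|) = 1.7/0.3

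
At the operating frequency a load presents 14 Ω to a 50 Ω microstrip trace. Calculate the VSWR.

For a purely resistive load, VSWR = R_L/Z_0 or Z_0/R_L (whichever > 1) = 50/14

VSWR ≈ 3.57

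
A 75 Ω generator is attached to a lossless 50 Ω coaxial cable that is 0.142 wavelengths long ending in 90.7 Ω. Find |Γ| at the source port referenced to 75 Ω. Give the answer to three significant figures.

βl = 2π × 0.142 = 51.1°
tan(βl) = 1.24
Z_in = Z_0·(Z_L + jZ_0·tanβl)/(Z_0 + jZ_L·tanβl) = 38 − j23.4 Ω
Γ_s = (Z_in − Z_s)/(Z_in + Z_s) = (-37 − j23.4)/(113 − j23.4), |Γ_s| = 0.38

|Γ| ≈ 0.38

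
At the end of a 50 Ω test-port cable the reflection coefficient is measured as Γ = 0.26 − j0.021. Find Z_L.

Z_L = Z_0·(1 + Γ)/(1 − Γ) = 50·(1.26 − j0.021)/(0.74 + j0.021)

Z_L ≈ 85 − j3.83 Ω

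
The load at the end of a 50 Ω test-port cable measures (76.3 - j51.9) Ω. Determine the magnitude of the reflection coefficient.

Γ = (Z_L − Z_0)/(Z_L + Z_0) = (26.3 − j51.9)/(126.3 − j51.9)
|Γ| = 58.2/137

|Γ| ≈ 0.426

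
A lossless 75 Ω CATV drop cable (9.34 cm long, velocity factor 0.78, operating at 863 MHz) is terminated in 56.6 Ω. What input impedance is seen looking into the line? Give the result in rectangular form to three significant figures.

Z_in ≈ 80.4 − j21.3 Ω

λ = v/f = 0.78·c / 863 MHz = 0.271 m
βl = 2π·l/λ = 2π × 0.344 = 124°
tan(βl) = tan(124°) = -1.48
Z_in = Z_0·(Z_L + jZ_0·tanβl)/(Z_0 + jZ_L·tanβl)
     = 75·(56.6 − j111)/(75 − j83.9)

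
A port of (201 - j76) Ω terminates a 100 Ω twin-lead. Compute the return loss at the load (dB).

RL ≈ 7.8 dB

Γ = (101 − j76)/(301 − j76), |Γ| = 0.407
RL = −20·log₁₀|Γ| = −20·log₁₀(0.407)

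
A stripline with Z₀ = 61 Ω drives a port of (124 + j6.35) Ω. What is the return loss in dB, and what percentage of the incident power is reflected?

Γ = (63 + j6.35)/(185 + j6.35), |Γ| = 0.342
RL = −20·log₁₀(0.342) = 9.32 dB
P_refl/P_inc = |Γ|² = 0.117

RL ≈ 9.32 dB; 11.7% of incident power reflected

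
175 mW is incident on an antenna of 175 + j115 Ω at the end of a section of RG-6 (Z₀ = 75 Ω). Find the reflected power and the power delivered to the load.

P_reflected ≈ 53.7 mW; P_delivered ≈ 121 mW

|Γ| = |(100 + j115)/(250 + j115)| = 0.554
|Γ|² = 0.307
P_refl = |Γ|²·P_inc = 53.7 mW, P_del = (1 − |Γ|²)·P_inc = 121 mW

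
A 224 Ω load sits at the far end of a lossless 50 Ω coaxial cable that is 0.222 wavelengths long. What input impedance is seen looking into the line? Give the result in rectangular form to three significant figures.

Z_in ≈ 11.5 − j8.43 Ω

βl = 2π × 0.222 = 79.9°
tan(βl) = tan(79.9°) = 5.63
Z_in = Z_0·(Z_L + jZ_0·tanβl)/(Z_0 + jZ_L·tanβl)
     = 50·(224 + j281)/(50 + j1260)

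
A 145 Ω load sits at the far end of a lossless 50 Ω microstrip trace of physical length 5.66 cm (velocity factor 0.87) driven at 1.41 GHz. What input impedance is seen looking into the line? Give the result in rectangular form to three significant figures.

λ = v/f = 0.87·c / 1.41 GHz = 0.185 m
βl = 2π·l/λ = 2π × 0.306 = 110°
tan(βl) = tan(110°) = -2.74
Z_in = Z_0·(Z_L + jZ_0·tanβl)/(Z_0 + jZ_L·tanβl)
     = 50·(145 − j137)/(50 − j397)

Z_in ≈ 19.2 + j15.9 Ω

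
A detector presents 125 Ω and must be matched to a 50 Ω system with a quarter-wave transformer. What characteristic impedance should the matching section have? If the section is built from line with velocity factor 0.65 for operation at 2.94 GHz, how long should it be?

Z_qwt ≈ 79.1 Ω; length ≈ 1.66 cm

Z_qwt = √(Z_0·R_L) = √(50 × 125) = √6250
λ = 0.65·c/f = 0.0663 m, so l = λ/4 = 0.0166 m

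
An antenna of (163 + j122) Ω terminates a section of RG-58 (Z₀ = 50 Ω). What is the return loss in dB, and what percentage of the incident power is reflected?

Γ = (113 + j122)/(213 + j122), |Γ| = 0.677
RL = −20·log₁₀(0.677) = 3.38 dB
P_refl/P_inc = |Γ|² = 0.459

RL ≈ 3.38 dB; 45.9% of incident power reflected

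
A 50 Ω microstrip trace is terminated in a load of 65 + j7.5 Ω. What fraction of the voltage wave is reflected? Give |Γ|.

|Γ| ≈ 0.146

Γ = (Z_L − Z_0)/(Z_L + Z_0) = (15 + j7.5)/(115 + j7.5)
|Γ| = 16.8/115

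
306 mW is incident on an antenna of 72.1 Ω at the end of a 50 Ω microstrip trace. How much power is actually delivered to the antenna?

Γ = (72.1 − 50)/(72.1 + 50) = 0.181
|Γ|² = 0.0328
P_refl = |Γ|²·P_inc = 10 mW, P_del = (1 − |Γ|²)·P_inc = 296 mW

P_delivered ≈ 296 mW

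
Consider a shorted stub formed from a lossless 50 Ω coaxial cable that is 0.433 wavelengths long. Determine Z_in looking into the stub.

βl = 2π × 0.433 = 156°
tan(βl) = -0.448
For a shorted stub, Z_in = jZ_0·tan(βl)

Z_in ≈ −j22.4 Ω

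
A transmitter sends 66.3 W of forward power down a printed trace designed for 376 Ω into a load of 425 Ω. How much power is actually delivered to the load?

Γ = (425 − 376)/(425 + 376) = 0.0612
|Γ|² = 0.00374
P_refl = |Γ|²·P_inc = 0.248 W, P_del = (1 − |Γ|²)·P_inc = 66.1 W

P_delivered ≈ 66.1 W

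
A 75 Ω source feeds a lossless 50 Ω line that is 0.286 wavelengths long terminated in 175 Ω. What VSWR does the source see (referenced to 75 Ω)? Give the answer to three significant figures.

VSWR ≈ 5.11

βl = 2π × 0.286 = 103°
tan(βl) = -4.35
Z_in = Z_0·(Z_L + jZ_0·tanβl)/(Z_0 + jZ_L·tanβl) = 15 + j10.5 Ω
Γ_s = (Z_in − Z_s)/(Z_in + Z_s) = (-60 + j10.5)/(90 + j10.5), |Γ_s| = 0.673
VSWR = (1 + |Γ_s|)/(1 − |Γ_s|)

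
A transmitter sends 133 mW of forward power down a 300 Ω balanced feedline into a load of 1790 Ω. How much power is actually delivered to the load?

P_delivered ≈ 65.4 mW

Γ = (1790 − 300)/(1790 + 300) = 0.713
|Γ|² = 0.508
P_refl = |Γ|²·P_inc = 67.6 mW, P_del = (1 − |Γ|²)·P_inc = 65.4 mW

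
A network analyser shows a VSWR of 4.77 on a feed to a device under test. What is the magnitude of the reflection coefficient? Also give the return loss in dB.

|Γ| ≈ 0.653; return loss ≈ 3.7 dB

|Γ| = (S − 1)/(S + 1) = (4.77 − 1)/(4.77 + 1) = 3.77/5.77
RL = −20·log₁₀|Γ| = −20·log₁₀(0.653)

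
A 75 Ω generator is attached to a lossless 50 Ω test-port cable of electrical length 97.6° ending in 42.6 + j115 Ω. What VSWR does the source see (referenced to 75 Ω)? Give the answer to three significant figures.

tan(βl) = -7.49
Z_in = Z_0·(Z_L + jZ_0·tanβl)/(Z_0 + jZ_L·tanβl) = 6.52 − j12 Ω
Γ_s = (Z_in − Z_s)/(Z_in + Z_s) = (-68.5 − j12)/(81.5 − j12), |Γ_s| = 0.844
VSWR = (1 + |Γ_s|)/(1 − |Γ_s|)

VSWR ≈ 11.8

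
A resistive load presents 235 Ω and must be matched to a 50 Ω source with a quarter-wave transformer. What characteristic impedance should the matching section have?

Z_qwt ≈ 108 Ω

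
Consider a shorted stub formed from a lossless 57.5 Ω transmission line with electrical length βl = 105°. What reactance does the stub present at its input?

tan(βl) = -3.73
For a shorted stub, Z_in = jZ_0·tan(βl)

X_in ≈ -215 Ω (capacitive)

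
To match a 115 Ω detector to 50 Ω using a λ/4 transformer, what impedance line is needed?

Z_qwt = √(Z_0·R_L) = √(50 × 115) = √5750

Z_qwt ≈ 75.8 Ω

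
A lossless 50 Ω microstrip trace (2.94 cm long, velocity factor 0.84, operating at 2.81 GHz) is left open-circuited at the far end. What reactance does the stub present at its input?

X_in ≈ 26.6 Ω (inductive)

λ = v/f = 0.84·c / 2.81 GHz = 0.0897 m
βl = 2π·l/λ = 2π × 0.328 = 118°
tan(βl) = -1.88
For an open-circuited stub, Z_in = −jZ_0·cot(βl) = −jZ_0/tan(βl)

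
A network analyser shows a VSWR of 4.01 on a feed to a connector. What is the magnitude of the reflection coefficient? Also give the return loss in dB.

|Γ| ≈ 0.601; return loss ≈ 4.43 dB

|Γ| = (S − 1)/(S + 1) = (4.01 − 1)/(4.01 + 1) = 3.01/5.01
RL = −20·log₁₀|Γ| = −20·log₁₀(0.601)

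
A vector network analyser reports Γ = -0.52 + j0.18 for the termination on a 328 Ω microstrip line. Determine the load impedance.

Z_L = Z_0·(1 + Γ)/(1 − Γ) = 328·(0.48 + j0.18)/(1.52 − j0.18)

Z_L ≈ 97.6 + j50.4 Ω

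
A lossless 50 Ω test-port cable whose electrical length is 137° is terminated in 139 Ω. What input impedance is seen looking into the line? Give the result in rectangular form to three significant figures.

Z_in ≈ 33.7 + j40.6 Ω

tan(βl) = tan(137°) = -0.933
Z_in = Z_0·(Z_L + jZ_0·tanβl)/(Z_0 + jZ_L·tanβl)
     = 50·(139 − j46.6)/(50 − j130)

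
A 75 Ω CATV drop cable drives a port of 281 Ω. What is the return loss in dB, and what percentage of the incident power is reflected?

RL ≈ 4.75 dB; 33.5% of incident power reflected

Γ = (281 − 75)/(281 + 75) = 0.579
RL = −20·log₁₀(0.579) = 4.75 dB
P_refl/P_inc = |Γ|² = 0.335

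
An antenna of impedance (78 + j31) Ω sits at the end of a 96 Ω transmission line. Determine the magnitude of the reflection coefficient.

Γ = (Z_L − Z_0)/(Z_L + Z_0) = (-18 + j31)/(174 + j31)
|Γ| = 35.8/177

|Γ| ≈ 0.203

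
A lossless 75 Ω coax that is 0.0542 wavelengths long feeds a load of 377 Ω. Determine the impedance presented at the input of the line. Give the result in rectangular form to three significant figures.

βl = 2π × 0.0542 = 19.5°
tan(βl) = tan(19.5°) = 0.354
Z_in = Z_0·(Z_L + jZ_0·tanβl)/(Z_0 + jZ_L·tanβl)
     = 75·(377 + j26.6)/(75 + j134)

Z_in ≈ 102 − j155 Ω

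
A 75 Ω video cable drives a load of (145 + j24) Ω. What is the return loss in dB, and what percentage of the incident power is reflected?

RL ≈ 9.52 dB; 11.2% of incident power reflected

Γ = (70 + j24)/(220 + j24), |Γ| = 0.334
RL = −20·log₁₀(0.334) = 9.52 dB
P_refl/P_inc = |Γ|² = 0.112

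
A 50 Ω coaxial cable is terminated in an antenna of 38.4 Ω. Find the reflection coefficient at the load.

Γ = -0.131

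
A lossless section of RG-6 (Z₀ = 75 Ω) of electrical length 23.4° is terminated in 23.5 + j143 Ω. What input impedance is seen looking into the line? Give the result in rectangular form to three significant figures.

Z_in ≈ 570 + j562 Ω

tan(βl) = tan(23.4°) = 0.433
Z_in = Z_0·(Z_L + jZ_0·tanβl)/(Z_0 + jZ_L·tanβl)
     = 75·(23.5 + j175)/(13.1 + j10.2)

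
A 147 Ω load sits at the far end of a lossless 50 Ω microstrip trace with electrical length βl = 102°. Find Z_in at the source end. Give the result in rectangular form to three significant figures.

Z_in ≈ 17.7 + j9.35 Ω

tan(βl) = tan(102°) = -4.7
Z_in = Z_0·(Z_L + jZ_0·tanβl)/(Z_0 + jZ_L·tanβl)
     = 50·(147 − j235)/(50 − j692)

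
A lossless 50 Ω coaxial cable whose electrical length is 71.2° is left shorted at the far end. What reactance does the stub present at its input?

X_in ≈ 147 Ω (inductive)

tan(βl) = 2.94
For a shorted stub, Z_in = jZ_0·tan(βl)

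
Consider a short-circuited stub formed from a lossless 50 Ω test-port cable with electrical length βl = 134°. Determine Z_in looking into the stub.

tan(βl) = -1.04
For a short-circuited stub, Z_in = jZ_0·tan(βl)

Z_in ≈ −j51.8 Ω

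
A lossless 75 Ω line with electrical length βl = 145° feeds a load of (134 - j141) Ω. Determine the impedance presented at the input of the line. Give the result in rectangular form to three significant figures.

Z_in ≈ 120 + j137 Ω

tan(βl) = tan(145°) = -0.7
Z_in = Z_0·(Z_L + jZ_0·tanβl)/(Z_0 + jZ_L·tanβl)
     = 75·(134 − j194)/(-23.7 − j93.8)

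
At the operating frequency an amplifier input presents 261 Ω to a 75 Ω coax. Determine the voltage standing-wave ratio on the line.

Γ = (261 − 75)/(261 + 75) = 0.554
VSWR = (1 + 0.554)/(1 − 0.554)

VSWR ≈ 3.48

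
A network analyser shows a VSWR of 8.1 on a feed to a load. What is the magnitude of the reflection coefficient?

|Γ| = (S − 1)/(S + 1) = (8.1 − 1)/(8.1 + 1) = 7.1/9.1

|Γ| ≈ 0.78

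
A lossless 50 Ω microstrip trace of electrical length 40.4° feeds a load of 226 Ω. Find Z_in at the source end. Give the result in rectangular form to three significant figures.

Z_in ≈ 24.7 − j52.3 Ω

tan(βl) = tan(40.4°) = 0.851
Z_in = Z_0·(Z_L + jZ_0·tanβl)/(Z_0 + jZ_L·tanβl)
     = 50·(226 + j42.6)/(50 + j192)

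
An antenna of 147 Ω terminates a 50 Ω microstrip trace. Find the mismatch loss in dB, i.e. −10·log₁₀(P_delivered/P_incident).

Γ = (147 − 50)/(147 + 50) = 0.492
|Γ|² = 0.242, so P_del/P_inc = 1 − |Γ|² = 0.758
ML = −10·log₁₀(1 − |Γ|²)

mismatch loss ≈ 1.21 dB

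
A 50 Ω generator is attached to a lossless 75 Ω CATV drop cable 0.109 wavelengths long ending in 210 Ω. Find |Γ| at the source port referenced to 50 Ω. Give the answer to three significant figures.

|Γ| ≈ 0.537

βl = 2π × 0.109 = 39.2°
tan(βl) = 0.817
Z_in = Z_0·(Z_L + jZ_0·tanβl)/(Z_0 + jZ_L·tanβl) = 56.2 − j67.3 Ω
Γ_s = (Z_in − Z_s)/(Z_in + Z_s) = (6.19 − j67.3)/(106 − j67.3), |Γ_s| = 0.537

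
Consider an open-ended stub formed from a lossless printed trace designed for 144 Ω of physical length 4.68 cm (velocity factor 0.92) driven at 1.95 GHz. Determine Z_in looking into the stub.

λ = v/f = 0.92·c / 1.95 GHz = 0.142 m
βl = 2π·l/λ = 2π × 0.331 = 119°
tan(βl) = -1.8
For an open-ended stub, Z_in = −jZ_0·cot(βl) = −jZ_0/tan(βl)

Z_in ≈ +j79.9 Ω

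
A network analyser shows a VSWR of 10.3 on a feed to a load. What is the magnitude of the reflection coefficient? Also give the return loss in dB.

|Γ| = (S − 1)/(S + 1) = (10.3 − 1)/(10.3 + 1) = 9.3/11.3
RL = −20·log₁₀|Γ| = −20·log₁₀(0.823)

|Γ| ≈ 0.823; return loss ≈ 1.69 dB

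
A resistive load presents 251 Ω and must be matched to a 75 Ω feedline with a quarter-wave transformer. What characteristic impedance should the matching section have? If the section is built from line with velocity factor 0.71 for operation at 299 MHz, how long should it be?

Z_qwt ≈ 137 Ω; length ≈ 17.8 cm

Z_qwt = √(Z_0·R_L) = √(75 × 251) = √18820
λ = 0.71·c/f = 0.712 m, so l = λ/4 = 0.178 m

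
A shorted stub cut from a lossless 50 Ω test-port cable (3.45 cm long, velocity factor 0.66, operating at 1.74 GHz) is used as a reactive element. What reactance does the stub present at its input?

λ = v/f = 0.66·c / 1.74 GHz = 0.114 m
βl = 2π·l/λ = 2π × 0.303 = 109°
tan(βl) = -2.88
For a shorted stub, Z_in = jZ_0·tan(βl)

X_in ≈ -144 Ω (capacitive)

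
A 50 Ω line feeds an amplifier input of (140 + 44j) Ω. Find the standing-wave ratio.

Γ = (Z_L − Z_0)/(Z_L + Z_0) = (90 + j44)/(190 + j44)
|Γ| = 100/195 = 0.514
VSWR = (1 + |Γ|)/(1 − |Γ|) = 1.51/0.486

VSWR ≈ 3.11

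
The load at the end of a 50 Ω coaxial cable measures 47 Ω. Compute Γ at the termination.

Γ = (Z_L − Z_0)/(Z_L + Z_0) = (47 − 50)/(47 + 50) = -3/97

Γ = -0.0309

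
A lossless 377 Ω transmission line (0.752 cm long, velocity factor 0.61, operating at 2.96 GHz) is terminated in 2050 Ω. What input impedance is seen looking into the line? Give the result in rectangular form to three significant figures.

λ = v/f = 0.61·c / 2.96 GHz = 0.0618 m
βl = 2π·l/λ = 2π × 0.122 = 43.8°
tan(βl) = tan(43.8°) = 0.959
Z_in = Z_0·(Z_L + jZ_0·tanβl)/(Z_0 + jZ_L·tanβl)
     = 377·(2050 + j361)/(377 + j1970)

Z_in ≈ 140 − j366 Ω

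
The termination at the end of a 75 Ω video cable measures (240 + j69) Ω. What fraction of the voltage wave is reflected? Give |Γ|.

Γ = (Z_L − Z_0)/(Z_L + Z_0) = (165 + j69)/(315 + j69)
|Γ| = 179/322

|Γ| ≈ 0.555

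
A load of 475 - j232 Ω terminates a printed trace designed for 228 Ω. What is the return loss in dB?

Γ = (247 − j232)/(703 − j232), |Γ| = 0.458
RL = −20·log₁₀|Γ| = −20·log₁₀(0.458)

RL ≈ 6.79 dB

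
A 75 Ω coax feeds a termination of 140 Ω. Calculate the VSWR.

VSWR ≈ 1.87

Γ = (140 − 75)/(140 + 75) = 0.302
VSWR = (1 + 0.302)/(1 − 0.302)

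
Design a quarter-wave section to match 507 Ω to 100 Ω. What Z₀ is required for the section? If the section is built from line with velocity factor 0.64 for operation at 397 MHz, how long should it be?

Z_qwt = √(Z_0·R_L) = √(100 × 507) = √50700
λ = 0.64·c/f = 0.484 m, so l = λ/4 = 0.121 m

Z_qwt ≈ 225 Ω; length ≈ 12.1 cm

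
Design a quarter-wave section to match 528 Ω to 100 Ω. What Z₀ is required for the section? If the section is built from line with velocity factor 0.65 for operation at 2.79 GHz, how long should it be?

Z_qwt = √(Z_0·R_L) = √(100 × 528) = √52800
λ = 0.65·c/f = 0.0699 m, so l = λ/4 = 0.0175 m

Z_qwt ≈ 230 Ω; length ≈ 1.75 cm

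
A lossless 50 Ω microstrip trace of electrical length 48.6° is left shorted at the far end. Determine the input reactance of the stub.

X_in ≈ 56.7 Ω (inductive)

tan(βl) = 1.13
For a shorted stub, Z_in = jZ_0·tan(βl)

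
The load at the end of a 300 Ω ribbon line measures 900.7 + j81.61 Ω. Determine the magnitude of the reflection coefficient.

|Γ| ≈ 0.504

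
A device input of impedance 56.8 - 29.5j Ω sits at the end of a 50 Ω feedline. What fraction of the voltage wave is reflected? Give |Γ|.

|Γ| ≈ 0.273

Γ = (Z_L − Z_0)/(Z_L + Z_0) = (6.8 − j29.5)/(106.8 − j29.5)
|Γ| = 30.3/111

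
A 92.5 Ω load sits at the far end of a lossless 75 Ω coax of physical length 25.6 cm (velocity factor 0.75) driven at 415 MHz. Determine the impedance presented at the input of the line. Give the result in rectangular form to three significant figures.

λ = v/f = 0.75·c / 415 MHz = 0.542 m
βl = 2π·l/λ = 2π × 0.472 = 170°
tan(βl) = tan(170°) = -0.177
Z_in = Z_0·(Z_L + jZ_0·tanβl)/(Z_0 + jZ_L·tanβl)
     = 75·(92.5 − j13.2)/(75 − j16.3)

Z_in ≈ 91.1 + j6.59 Ω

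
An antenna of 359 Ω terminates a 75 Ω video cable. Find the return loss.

RL ≈ 3.68 dB

Γ = (359 − 75)/(359 + 75) = 0.654
RL = −20·log₁₀|Γ| = −20·log₁₀(0.654)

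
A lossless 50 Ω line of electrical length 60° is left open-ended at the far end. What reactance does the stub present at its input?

X_in ≈ -28.9 Ω (capacitive)

tan(βl) = 1.73
For an open-ended stub, Z_in = −jZ_0·cot(βl) = −jZ_0/tan(βl)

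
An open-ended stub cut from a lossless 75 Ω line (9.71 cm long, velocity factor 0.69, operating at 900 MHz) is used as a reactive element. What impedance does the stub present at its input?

Z_in ≈ +j141 Ω

λ = v/f = 0.69·c / 900 MHz = 0.23 m
βl = 2π·l/λ = 2π × 0.422 = 152°
tan(βl) = -0.532
For an open-ended stub, Z_in = −jZ_0·cot(βl) = −jZ_0/tan(βl)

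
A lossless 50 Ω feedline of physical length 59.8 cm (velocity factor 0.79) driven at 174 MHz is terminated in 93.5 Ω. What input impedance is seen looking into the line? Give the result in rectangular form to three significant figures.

Z_in ≈ 69.3 + j32.1 Ω

λ = v/f = 0.79·c / 174 MHz = 1.36 m
βl = 2π·l/λ = 2π × 0.439 = 158°
tan(βl) = tan(158°) = -0.403
Z_in = Z_0·(Z_L + jZ_0·tanβl)/(Z_0 + jZ_L·tanβl)
     = 50·(93.5 − j20.1)/(50 − j37.7)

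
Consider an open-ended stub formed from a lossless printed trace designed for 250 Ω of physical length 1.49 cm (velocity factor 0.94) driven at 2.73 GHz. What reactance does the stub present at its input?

λ = v/f = 0.94·c / 2.73 GHz = 0.103 m
βl = 2π·l/λ = 2π × 0.144 = 51.9°
tan(βl) = 1.28
For an open-ended stub, Z_in = −jZ_0·cot(βl) = −jZ_0/tan(βl)

X_in ≈ -196 Ω (capacitive)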